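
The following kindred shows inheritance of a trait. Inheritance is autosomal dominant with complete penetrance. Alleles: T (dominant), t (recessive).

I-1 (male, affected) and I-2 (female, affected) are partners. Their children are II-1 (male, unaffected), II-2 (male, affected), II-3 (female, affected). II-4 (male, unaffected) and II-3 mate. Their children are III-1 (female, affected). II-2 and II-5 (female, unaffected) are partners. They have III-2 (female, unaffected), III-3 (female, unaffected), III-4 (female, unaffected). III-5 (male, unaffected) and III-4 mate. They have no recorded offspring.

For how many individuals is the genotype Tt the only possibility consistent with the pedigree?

Obligate heterozygotes: I-1 is affected so carries T and passed t to II-1 (tt), so I-1 is Tt; I-2 is affected so carries T and passed t to II-1 (tt), so I-2 is Tt; II-2 is affected so carries T and passed t to III-2 (tt), so II-2 is Tt; III-1 is affected so carries T and received t from II-4 (tt), so III-1 is Tt.
Every other individual is either homozygous by phenotype or has at least one consistent homozygous assignment, so the count is 4.

4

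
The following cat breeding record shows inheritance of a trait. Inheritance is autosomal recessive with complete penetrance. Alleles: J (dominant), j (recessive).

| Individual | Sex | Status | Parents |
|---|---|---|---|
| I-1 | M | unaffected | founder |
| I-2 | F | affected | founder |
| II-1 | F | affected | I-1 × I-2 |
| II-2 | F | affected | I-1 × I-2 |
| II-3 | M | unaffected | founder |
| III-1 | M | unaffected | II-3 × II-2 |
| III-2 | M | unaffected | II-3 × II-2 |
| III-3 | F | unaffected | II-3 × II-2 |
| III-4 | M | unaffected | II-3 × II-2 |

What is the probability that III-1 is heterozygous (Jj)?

III-1 is unaffected so carries J and received j from II-2 (jj), so III-1 is Jj, giving P(Jj) = 1.

1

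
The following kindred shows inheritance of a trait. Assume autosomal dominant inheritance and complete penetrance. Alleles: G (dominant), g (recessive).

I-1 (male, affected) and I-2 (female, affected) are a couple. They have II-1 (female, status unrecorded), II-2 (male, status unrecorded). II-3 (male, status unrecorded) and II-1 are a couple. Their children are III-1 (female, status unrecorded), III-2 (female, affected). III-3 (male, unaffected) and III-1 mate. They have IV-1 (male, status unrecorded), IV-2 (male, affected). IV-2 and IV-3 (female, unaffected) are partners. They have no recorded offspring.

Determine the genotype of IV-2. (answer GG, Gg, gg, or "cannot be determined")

From phenotype alone, IV-2 is GG or Gg.
IV-2 is affected so carries G and received g from III-3 (gg), so IV-2 is Gg.

Gg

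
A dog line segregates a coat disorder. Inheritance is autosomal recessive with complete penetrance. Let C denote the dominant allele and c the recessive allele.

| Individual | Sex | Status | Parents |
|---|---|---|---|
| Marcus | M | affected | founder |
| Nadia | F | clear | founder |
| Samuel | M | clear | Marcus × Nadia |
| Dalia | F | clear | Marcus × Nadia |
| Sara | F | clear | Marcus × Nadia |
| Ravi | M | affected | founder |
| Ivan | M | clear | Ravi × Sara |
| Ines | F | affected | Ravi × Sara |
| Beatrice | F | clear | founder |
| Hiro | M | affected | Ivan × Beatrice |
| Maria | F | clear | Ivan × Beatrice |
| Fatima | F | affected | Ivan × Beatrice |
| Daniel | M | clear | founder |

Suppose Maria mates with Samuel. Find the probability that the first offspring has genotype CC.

1/3

Ivan is clear so carries C and received c from Ravi (cc), so Ivan is Cc.
Beatrice is clear so carries C and passed c to Hiro (cc), so Beatrice is Cc.
Maria is a clear offspring of Ivan (Cc) × Beatrice (Cc), whose cross gives 1/4 CC : 1/2 Cc : 1/4 cc; conditioning on being clear, Maria is CC with probability 1/3, Cc with probability 2/3.
Samuel is clear so carries C and received c from Marcus (cc), so Samuel is Cc.
Summing over parental genotype combinations, P(offspring has genotype CC) = 1/3·1/2 + 2/3·1/4 = 1/3.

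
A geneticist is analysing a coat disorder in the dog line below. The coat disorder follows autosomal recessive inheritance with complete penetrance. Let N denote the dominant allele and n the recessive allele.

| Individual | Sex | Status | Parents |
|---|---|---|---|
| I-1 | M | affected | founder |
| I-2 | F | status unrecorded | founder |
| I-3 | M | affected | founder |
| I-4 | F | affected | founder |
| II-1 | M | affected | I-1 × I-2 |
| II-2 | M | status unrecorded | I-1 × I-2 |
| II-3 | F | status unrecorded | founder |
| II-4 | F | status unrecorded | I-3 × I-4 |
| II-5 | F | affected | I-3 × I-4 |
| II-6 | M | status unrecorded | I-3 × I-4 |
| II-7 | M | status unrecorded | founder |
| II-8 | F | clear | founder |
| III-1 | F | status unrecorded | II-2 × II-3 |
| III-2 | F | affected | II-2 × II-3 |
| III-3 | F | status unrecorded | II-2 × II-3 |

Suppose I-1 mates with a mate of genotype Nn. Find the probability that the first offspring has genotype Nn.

I-1 is affected, so I-1 is nn.
The cross gives 1/2 Nn : 1/2 nn, so P(offspring has genotype Nn) = 1/2.

1/2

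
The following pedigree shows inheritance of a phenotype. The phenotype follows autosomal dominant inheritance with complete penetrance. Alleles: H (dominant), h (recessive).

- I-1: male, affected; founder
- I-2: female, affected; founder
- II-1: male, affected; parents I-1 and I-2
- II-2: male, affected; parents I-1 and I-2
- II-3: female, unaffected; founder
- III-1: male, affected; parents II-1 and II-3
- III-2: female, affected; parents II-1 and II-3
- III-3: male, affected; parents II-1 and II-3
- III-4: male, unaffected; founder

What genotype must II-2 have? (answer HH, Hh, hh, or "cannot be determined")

cannot be determined

II-2's phenotype allows HH or Hh, and no parent or child forces a single allele at both positions; consistent genotype assignments exist with II-2 as HH or Hh.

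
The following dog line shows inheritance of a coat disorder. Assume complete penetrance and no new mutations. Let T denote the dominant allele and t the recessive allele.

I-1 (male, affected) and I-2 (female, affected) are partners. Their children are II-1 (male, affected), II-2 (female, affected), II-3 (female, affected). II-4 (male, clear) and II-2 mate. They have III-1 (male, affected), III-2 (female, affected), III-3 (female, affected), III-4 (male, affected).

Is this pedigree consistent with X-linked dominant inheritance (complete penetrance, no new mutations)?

Yes

A consistent assignment under X-linked dominant exists: I-1 X^T Y, I-2 X^T X^T, II-1 X^T Y, II-2 X^T X^T, II-3 X^T X^T, II-4 X^t Y, III-1 X^T Y, III-2 X^T X^t, III-3 X^T X^t, III-4 X^T Y.
In this assignment every recorded phenotype matches its genotype and every non-founder's genotype is obtainable from its parents' genotypes, so the pedigree is consistent.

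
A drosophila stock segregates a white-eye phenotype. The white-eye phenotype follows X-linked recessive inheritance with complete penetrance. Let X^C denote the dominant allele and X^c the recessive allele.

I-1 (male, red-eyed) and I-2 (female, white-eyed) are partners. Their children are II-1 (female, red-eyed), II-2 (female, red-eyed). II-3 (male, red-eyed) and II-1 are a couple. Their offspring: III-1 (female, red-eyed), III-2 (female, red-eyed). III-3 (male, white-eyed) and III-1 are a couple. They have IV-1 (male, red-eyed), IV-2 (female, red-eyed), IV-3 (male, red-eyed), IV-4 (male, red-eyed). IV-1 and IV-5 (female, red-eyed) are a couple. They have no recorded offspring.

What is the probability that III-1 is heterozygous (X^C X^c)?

1/17

II-3 is red-eyed, so II-3 is X^C Y.
II-1 is red-eyed so carries C and received c from I-2 (X^c X^c), so II-1 is X^C X^c.
Their cross gives offspring ratios 1/2 X^C X^C : 1/2 X^C X^c. Conditioning on III-1 being red-eyed, P(X^C X^c) = 1/2 / 1 = 1/2 before taking III-1's own offspring into account.
III-3 is white-eyed, so III-3 is X^c Y.
Now use III-1's offspring. Probability of each recorded status — red-eyed son IV-1: 1/2 if III-1 is X^C X^c, 1 if X^C X^C; red-eyed daughter IV-2: 1/2 if III-1 is X^C X^c, 1 if X^C X^C; red-eyed son IV-3: 1/2 if III-1 is X^C X^c, 1 if X^C X^C; red-eyed son IV-4: 1/2 if III-1 is X^C X^c, 1 if X^C X^C.
Bayes: P(X^C X^c) = 1/2·1/16 / (1/2·1/16 + 1/2·1) = 1/17.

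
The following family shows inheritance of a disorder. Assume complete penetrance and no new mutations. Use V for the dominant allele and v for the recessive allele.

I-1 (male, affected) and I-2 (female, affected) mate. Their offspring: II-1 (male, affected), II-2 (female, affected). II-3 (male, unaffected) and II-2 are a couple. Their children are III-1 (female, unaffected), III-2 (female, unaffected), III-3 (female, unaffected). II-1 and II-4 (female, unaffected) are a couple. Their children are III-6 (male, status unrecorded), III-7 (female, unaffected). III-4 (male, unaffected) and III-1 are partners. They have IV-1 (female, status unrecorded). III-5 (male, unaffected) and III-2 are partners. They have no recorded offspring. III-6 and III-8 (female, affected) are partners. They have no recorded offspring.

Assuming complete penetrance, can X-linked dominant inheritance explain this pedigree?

Under X-linked dominant, III-7 (unaffected, female) cannot arise from II-1 (affected) × II-4 (unaffected).

No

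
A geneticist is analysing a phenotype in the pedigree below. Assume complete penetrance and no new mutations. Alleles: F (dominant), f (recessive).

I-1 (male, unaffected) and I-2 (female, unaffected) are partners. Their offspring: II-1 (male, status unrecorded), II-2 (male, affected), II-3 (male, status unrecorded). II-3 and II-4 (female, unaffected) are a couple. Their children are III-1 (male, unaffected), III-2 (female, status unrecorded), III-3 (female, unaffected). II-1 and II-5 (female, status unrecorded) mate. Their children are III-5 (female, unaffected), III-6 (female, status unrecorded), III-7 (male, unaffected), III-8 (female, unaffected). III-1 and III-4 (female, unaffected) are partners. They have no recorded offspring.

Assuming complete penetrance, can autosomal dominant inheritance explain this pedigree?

Under autosomal dominant, II-2 (affected, male) cannot arise from I-1 (unaffected) × I-2 (unaffected).

No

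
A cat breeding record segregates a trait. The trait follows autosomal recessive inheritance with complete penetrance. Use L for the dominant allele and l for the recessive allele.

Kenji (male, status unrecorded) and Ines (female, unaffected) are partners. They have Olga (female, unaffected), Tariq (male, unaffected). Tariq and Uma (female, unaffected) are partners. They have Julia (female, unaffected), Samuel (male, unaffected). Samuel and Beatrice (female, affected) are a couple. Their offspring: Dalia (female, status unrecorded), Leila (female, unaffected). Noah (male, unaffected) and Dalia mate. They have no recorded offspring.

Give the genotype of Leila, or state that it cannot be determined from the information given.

From phenotype alone, Leila is LL or Ll.
Leila is unaffected so carries L and received l from Beatrice (ll), so Leila is Ll.

Ll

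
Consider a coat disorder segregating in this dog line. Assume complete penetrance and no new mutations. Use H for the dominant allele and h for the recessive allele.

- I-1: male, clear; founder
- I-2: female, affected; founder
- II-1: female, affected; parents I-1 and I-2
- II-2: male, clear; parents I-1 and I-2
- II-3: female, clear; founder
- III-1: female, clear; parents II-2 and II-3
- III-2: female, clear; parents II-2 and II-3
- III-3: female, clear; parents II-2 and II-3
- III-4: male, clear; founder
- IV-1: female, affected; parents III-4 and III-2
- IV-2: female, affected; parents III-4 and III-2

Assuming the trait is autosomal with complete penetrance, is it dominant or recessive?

III-4 and III-2 are both clear yet have an affected child IV-1. Under dominance, an affected child requires at least one affected parent, so the trait cannot be dominant.

recessive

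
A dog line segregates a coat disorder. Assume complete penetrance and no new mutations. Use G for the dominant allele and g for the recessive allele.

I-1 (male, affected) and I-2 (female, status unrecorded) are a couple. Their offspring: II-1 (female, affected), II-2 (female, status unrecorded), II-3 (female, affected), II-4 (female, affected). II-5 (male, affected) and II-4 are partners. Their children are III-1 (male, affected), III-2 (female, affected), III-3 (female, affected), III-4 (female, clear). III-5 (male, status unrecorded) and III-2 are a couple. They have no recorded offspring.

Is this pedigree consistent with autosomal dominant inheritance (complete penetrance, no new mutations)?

Yes

A consistent assignment under autosomal dominant exists: I-1 GG, I-2 Gg, II-1 GG, II-2 GG, II-3 GG, II-4 Gg, II-5 Gg, III-1 GG, III-2 GG, III-3 GG, III-4 gg, III-5 GG.
In this assignment every recorded phenotype matches its genotype and every non-founder's genotype is obtainable from its parents' genotypes, so the pedigree is consistent.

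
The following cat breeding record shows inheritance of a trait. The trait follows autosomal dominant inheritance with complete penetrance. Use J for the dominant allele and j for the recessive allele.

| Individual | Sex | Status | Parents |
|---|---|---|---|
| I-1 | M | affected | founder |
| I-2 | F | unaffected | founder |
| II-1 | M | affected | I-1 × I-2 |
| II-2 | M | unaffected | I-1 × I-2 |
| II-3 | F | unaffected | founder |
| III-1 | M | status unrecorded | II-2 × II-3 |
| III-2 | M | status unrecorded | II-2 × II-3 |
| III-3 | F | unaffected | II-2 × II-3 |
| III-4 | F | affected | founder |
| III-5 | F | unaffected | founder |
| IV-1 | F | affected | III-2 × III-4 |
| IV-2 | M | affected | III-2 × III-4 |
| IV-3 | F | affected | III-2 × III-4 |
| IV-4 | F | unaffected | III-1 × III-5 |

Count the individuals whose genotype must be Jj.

5

Obligate heterozygotes: I-1 is affected so carries J and passed j to II-2 (jj), so I-1 is Jj; II-1 is affected so carries J and received j from I-2 (jj), so II-1 is Jj; IV-1 is affected so carries J and received j from III-2 (jj), so IV-1 is Jj; IV-2 is affected so carries J and received j from III-2 (jj), so IV-2 is Jj; IV-3 is affected so carries J and received j from III-2 (jj), so IV-3 is Jj.
Every other individual is either homozygous by phenotype or has at least one consistent homozygous assignment, so the count is 5.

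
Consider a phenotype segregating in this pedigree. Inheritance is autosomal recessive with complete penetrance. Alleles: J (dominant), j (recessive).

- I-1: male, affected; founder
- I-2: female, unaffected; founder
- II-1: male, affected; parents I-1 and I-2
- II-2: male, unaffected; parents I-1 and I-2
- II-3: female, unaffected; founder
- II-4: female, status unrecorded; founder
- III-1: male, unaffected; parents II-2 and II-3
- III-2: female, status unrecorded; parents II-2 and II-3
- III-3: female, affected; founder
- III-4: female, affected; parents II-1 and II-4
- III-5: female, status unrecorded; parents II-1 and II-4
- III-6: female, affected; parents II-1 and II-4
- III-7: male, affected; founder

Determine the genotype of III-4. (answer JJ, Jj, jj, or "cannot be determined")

jj

III-4 is affected, so III-4 is jj.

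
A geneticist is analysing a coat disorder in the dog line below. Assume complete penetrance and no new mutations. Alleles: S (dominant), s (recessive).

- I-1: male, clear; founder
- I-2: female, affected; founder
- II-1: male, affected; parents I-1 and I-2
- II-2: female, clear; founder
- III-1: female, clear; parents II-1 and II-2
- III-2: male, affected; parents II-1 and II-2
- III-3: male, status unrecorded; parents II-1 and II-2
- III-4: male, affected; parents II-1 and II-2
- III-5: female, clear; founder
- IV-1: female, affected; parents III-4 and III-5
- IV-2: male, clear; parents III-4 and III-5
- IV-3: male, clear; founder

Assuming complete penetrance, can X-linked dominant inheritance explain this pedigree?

No

Under X-linked dominant, III-1 (clear, female) cannot arise from II-1 (affected) × II-2 (clear).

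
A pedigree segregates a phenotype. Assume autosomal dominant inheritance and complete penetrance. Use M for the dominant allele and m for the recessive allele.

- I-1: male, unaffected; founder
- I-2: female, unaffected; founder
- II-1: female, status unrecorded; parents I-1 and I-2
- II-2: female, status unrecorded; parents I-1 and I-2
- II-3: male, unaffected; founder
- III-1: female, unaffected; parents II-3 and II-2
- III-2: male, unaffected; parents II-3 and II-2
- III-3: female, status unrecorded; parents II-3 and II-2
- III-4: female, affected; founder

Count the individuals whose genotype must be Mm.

No individual's genotype is forced to Mm by the pedigree, so the count is 0.

0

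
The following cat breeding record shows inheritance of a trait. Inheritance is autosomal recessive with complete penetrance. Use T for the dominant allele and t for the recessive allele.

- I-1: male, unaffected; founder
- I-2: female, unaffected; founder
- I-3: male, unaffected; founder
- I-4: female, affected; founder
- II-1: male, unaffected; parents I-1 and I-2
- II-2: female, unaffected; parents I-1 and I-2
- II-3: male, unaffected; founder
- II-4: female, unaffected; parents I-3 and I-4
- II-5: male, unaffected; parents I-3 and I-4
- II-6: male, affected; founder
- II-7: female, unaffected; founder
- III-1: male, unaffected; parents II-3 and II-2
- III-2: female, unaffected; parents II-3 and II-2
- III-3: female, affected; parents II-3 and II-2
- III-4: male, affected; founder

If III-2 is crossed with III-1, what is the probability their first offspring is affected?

1/9

II-3 is unaffected so carries T and passed t to III-3 (tt), so II-3 is Tt.
II-2 is unaffected so carries T and passed t to III-3 (tt), so II-2 is Tt.
III-2 is an unaffected offspring of II-3 (Tt) × II-2 (Tt), whose cross gives 1/4 TT : 1/2 Tt : 1/4 tt; conditioning on being unaffected, III-2 is TT with probability 1/3, Tt with probability 2/3.
III-1 is an unaffected offspring of II-3 (Tt) × II-2 (Tt), whose cross gives 1/4 TT : 1/2 Tt : 1/4 tt; conditioning on being unaffected, III-1 is TT with probability 1/3, Tt with probability 2/3.
Summing over parental genotype combinations, P(offspring is affected) = 4/9·1/4 = 1/9.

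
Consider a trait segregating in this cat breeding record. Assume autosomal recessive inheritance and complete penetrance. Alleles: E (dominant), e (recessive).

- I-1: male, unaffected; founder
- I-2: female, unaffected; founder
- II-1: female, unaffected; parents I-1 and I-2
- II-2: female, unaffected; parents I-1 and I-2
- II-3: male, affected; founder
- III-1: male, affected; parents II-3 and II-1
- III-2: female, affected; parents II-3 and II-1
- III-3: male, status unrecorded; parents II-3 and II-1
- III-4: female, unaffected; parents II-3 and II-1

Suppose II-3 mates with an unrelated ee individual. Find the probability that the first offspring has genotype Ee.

0

II-3 is affected, so II-3 is ee.
The cross gives 1 ee, so P(offspring has genotype Ee) = 0.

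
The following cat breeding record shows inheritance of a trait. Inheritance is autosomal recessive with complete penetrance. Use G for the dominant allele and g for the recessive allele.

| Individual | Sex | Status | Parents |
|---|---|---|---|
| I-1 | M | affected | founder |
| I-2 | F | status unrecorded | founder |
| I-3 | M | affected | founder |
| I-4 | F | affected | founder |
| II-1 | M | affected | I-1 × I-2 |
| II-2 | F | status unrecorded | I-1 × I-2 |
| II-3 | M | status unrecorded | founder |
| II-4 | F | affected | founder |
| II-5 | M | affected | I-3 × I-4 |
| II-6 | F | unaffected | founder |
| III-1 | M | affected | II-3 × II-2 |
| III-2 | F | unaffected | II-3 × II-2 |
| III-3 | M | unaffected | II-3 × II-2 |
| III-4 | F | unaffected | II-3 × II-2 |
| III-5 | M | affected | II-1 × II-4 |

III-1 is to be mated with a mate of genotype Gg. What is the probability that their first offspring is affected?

III-1 is affected, so III-1 is gg.
The cross gives 1/2 Gg : 1/2 gg, so P(offspring is affected) = 1/2.

1/2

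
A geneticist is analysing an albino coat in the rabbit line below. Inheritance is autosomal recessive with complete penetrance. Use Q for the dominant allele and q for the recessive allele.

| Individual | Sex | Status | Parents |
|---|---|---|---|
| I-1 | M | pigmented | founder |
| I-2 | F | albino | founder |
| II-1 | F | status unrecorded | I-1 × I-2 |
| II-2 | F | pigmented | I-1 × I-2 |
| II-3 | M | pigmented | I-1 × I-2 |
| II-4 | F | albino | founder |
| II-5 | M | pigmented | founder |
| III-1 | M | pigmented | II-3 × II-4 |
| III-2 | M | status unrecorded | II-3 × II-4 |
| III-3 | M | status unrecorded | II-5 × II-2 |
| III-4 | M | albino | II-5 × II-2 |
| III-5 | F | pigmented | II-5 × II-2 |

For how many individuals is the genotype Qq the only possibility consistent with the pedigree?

4

Obligate heterozygotes: II-2 is pigmented so carries Q and received q from I-2 (qq), so II-2 is Qq; II-3 is pigmented so carries Q and received q from I-2 (qq), so II-3 is Qq; II-5 is pigmented so carries Q and passed q to III-4 (qq), so II-5 is Qq; III-1 is pigmented so carries Q and received q from II-4 (qq), so III-1 is Qq.
Every other individual is either homozygous by phenotype or has at least one consistent homozygous assignment, so the count is 4.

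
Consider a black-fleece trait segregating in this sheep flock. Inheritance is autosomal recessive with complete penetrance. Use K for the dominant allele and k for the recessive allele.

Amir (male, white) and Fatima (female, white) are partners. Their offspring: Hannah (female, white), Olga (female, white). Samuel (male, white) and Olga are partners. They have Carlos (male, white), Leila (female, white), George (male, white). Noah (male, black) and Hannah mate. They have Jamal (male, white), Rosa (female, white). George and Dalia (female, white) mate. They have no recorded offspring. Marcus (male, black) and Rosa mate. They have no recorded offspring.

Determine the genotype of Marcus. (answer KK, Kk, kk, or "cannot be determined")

kk

Marcus is black, so Marcus is kk.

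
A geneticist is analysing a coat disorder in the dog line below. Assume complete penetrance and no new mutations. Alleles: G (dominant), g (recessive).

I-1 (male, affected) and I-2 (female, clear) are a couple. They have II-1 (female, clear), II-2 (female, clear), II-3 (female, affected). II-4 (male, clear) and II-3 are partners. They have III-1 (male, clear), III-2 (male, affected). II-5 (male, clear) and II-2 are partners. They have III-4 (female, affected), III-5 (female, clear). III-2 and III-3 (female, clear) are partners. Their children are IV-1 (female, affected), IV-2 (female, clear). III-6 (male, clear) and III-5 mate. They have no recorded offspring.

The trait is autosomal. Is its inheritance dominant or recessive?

II-5 and II-2 are both clear yet have an affected child III-4. Under dominance, an affected child requires at least one affected parent, so the trait cannot be dominant.

recessive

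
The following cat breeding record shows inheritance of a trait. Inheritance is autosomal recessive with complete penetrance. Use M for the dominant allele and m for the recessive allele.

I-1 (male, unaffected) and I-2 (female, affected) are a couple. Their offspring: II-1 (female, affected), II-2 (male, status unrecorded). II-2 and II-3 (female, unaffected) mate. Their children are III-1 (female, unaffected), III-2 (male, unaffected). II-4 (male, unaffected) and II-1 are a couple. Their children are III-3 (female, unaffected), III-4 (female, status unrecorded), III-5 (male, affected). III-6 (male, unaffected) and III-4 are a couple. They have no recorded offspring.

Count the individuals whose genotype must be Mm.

3

Obligate heterozygotes: I-1 is unaffected so carries M and passed m to II-1 (mm), so I-1 is Mm; II-4 is unaffected so carries M and passed m to III-5 (mm), so II-4 is Mm; III-3 is unaffected so carries M and received m from II-1 (mm), so III-3 is Mm.
Every other individual is either homozygous by phenotype or has at least one consistent homozygous assignment, so the count is 3.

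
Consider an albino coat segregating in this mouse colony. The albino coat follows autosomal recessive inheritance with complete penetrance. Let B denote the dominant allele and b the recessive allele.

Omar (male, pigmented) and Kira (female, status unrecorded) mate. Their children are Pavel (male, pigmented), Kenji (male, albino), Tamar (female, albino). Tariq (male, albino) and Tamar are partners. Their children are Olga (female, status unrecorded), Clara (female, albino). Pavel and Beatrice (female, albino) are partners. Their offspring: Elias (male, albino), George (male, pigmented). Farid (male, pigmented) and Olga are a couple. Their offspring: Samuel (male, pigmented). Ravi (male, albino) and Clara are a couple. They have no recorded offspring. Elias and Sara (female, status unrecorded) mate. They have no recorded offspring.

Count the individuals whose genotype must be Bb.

4

Obligate heterozygotes: Omar is pigmented so carries B and passed b to Kenji (bb), so Omar is Bb; Pavel is pigmented so carries B and passed b to Elias (bb), so Pavel is Bb; George is pigmented so carries B and received b from Beatrice (bb), so George is Bb; Samuel is pigmented so carries B and received b from Olga (bb), so Samuel is Bb.
Every other individual is either homozygous by phenotype or has at least one consistent homozygous assignment, so the count is 4.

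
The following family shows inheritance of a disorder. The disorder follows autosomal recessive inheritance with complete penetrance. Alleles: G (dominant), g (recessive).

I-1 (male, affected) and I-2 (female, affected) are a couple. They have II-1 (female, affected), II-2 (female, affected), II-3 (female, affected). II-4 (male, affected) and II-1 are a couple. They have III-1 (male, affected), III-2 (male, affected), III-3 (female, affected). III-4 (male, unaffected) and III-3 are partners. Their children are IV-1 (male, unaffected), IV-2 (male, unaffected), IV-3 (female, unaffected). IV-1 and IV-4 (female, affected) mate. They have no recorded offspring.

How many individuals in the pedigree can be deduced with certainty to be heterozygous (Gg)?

3

Obligate heterozygotes: IV-1 is unaffected so carries G and received g from III-3 (gg), so IV-1 is Gg; IV-2 is unaffected so carries G and received g from III-3 (gg), so IV-2 is Gg; IV-3 is unaffected so carries G and received g from III-3 (gg), so IV-3 is Gg.
Every other individual is either homozygous by phenotype or has at least one consistent homozygous assignment, so the count is 3.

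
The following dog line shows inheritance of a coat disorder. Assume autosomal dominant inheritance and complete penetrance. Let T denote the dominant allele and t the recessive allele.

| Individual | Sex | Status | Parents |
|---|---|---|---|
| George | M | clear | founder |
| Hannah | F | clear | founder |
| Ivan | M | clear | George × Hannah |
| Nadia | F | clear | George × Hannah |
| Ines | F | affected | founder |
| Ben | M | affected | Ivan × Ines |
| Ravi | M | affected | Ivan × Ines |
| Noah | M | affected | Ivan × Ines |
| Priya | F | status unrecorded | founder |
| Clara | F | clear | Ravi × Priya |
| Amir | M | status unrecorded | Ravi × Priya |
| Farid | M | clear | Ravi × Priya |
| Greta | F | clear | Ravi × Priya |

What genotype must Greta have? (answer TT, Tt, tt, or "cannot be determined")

tt

Greta is clear, so Greta is tt.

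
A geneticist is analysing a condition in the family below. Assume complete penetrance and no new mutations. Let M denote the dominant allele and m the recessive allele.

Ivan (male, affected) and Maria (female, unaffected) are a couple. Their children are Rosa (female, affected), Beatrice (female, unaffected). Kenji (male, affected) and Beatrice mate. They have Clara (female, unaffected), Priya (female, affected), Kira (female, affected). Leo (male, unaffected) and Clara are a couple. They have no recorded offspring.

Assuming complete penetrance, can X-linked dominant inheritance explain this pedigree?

No

Under X-linked dominant, Beatrice (unaffected, female) cannot arise from Ivan (affected) × Maria (unaffected).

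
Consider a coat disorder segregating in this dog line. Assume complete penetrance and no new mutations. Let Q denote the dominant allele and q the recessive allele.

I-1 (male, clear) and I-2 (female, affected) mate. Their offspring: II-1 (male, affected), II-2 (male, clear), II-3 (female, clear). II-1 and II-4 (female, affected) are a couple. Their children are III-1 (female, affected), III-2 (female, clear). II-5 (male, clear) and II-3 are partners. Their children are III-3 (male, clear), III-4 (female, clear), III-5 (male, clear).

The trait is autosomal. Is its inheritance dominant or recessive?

dominant

II-1 and II-4 are both affected yet have a clear child III-2. Under a recessive model two affected parents are homozygous and every child would be affected, so the trait cannot be recessive.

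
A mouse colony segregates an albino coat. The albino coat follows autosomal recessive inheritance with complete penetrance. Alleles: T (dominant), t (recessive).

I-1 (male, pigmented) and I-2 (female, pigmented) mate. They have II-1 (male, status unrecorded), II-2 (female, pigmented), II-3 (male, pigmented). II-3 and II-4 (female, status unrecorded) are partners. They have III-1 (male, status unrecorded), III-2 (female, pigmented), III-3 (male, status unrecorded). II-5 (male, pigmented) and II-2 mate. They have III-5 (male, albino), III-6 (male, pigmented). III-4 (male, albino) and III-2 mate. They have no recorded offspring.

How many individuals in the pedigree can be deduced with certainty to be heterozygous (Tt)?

2

Obligate heterozygotes: II-2 is pigmented so carries T and passed t to III-5 (tt), so II-2 is Tt; II-5 is pigmented so carries T and passed t to III-5 (tt), so II-5 is Tt.
Every other individual is either homozygous by phenotype or has at least one consistent homozygous assignment, so the count is 2.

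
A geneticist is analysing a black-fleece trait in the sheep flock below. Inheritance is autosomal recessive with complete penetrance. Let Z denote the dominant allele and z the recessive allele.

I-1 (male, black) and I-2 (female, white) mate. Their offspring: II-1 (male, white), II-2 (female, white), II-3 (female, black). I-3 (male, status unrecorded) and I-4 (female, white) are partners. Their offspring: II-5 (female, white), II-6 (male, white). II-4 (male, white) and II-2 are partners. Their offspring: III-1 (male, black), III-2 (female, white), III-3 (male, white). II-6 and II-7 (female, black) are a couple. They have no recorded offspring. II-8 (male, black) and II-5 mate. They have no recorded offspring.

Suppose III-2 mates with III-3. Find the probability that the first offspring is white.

8/9

II-4 is white so carries Z and passed z to III-1 (zz), so II-4 is Zz.
II-2 is white so carries Z and received z from I-1 (zz), so II-2 is Zz.
III-2 is a white offspring of II-4 (Zz) × II-2 (Zz), whose cross gives 1/4 ZZ : 1/2 Zz : 1/4 zz; conditioning on being white, III-2 is ZZ with probability 1/3, Zz with probability 2/3.
III-3 is a white offspring of II-4 (Zz) × II-2 (Zz), whose cross gives 1/4 ZZ : 1/2 Zz : 1/4 zz; conditioning on being white, III-3 is ZZ with probability 1/3, Zz with probability 2/3.
Summing over parental genotype combinations, P(offspring is white) = 1/9·1 + 2/9·1 + 2/9·1 + 4/9·3/4 = 8/9.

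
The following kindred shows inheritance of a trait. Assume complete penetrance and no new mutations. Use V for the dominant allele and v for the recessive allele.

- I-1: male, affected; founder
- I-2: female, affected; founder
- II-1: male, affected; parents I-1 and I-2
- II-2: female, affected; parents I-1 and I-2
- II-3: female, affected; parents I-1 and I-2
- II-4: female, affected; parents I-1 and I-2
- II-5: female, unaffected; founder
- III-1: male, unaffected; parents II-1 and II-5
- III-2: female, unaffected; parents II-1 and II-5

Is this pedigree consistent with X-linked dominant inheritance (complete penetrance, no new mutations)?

Under X-linked dominant, III-2 (unaffected, female) cannot arise from II-1 (affected) × II-5 (unaffected).

No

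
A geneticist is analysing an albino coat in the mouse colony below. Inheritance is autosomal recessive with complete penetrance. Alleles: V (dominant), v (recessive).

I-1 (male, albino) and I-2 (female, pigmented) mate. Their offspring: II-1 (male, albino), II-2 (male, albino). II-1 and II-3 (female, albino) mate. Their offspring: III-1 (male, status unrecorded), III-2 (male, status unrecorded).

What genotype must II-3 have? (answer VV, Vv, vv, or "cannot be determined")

vv

II-3 is albino, so II-3 is vv.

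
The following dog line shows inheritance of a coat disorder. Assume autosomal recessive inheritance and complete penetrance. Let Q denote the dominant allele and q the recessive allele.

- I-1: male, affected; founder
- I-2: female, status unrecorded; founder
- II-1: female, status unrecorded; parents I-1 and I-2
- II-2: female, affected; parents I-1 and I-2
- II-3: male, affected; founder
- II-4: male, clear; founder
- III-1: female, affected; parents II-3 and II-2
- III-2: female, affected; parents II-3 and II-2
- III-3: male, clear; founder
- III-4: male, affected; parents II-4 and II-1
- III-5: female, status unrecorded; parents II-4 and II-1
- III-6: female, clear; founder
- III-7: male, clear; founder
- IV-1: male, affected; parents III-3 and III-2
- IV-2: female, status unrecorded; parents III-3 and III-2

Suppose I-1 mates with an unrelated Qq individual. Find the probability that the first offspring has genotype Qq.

I-1 is affected, so I-1 is qq.
The cross gives 1/2 Qq : 1/2 qq, so P(offspring has genotype Qq) = 1/2.

1/2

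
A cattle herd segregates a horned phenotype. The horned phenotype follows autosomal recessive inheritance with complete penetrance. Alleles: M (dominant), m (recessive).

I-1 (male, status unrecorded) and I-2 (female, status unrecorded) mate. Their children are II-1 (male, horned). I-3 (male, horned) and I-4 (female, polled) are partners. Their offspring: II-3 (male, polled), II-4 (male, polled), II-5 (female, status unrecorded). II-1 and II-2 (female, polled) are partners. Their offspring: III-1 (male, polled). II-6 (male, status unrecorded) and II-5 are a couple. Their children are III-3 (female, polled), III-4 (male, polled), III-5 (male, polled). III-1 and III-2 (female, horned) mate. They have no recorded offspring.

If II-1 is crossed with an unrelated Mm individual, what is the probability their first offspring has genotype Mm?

1/2

II-1 is horned, so II-1 is mm.
The cross gives 1/2 Mm : 1/2 mm, so P(offspring has genotype Mm) = 1/2.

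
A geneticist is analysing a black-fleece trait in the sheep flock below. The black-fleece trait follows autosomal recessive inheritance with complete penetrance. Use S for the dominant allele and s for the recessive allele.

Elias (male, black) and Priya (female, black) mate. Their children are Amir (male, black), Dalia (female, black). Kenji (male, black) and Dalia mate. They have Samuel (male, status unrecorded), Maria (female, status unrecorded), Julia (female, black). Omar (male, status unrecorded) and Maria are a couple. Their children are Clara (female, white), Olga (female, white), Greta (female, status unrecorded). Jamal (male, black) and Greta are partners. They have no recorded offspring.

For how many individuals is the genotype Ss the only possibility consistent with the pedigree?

Obligate heterozygotes: Clara is white so carries S and received s from Maria (ss), so Clara is Ss; Olga is white so carries S and received s from Maria (ss), so Olga is Ss.
Every other individual is either homozygous by phenotype or has at least one consistent homozygous assignment, so the count is 2.

2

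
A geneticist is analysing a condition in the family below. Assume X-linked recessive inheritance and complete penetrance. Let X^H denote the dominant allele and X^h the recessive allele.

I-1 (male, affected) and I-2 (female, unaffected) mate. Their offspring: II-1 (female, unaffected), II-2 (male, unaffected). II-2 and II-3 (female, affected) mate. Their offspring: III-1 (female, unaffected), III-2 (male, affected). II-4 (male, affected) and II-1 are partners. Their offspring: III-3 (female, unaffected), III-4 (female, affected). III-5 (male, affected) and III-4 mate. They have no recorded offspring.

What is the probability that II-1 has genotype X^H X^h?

1

II-1 is unaffected so carries H and received h from I-1 (X^h Y), so II-1 is X^H X^h, giving P(X^H X^h) = 1.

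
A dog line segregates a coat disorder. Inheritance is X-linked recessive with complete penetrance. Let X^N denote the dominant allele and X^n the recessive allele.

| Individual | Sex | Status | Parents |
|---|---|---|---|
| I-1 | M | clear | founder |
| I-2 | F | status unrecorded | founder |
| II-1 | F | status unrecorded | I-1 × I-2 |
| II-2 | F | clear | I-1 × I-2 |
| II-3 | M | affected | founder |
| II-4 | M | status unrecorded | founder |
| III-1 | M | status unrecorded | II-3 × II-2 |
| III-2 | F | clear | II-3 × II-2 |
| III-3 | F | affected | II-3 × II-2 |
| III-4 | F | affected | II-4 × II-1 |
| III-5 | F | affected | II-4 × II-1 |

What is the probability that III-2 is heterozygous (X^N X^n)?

1

III-2 is clear so carries N and received n from II-3 (X^n Y), so III-2 is X^N X^n, giving P(X^N X^n) = 1.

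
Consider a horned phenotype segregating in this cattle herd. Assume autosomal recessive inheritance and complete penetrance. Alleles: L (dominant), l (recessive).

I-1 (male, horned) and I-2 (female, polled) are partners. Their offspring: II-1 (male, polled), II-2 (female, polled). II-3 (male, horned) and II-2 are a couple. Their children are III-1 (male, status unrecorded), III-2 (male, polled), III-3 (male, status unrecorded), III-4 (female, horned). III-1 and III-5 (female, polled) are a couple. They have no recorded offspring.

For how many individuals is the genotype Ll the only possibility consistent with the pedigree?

Obligate heterozygotes: II-1 is polled so carries L and received l from I-1 (ll), so II-1 is Ll; II-2 is polled so carries L and received l from I-1 (ll), so II-2 is Ll; III-2 is polled so carries L and received l from II-3 (ll), so III-2 is Ll.
Every other individual is either homozygous by phenotype or has at least one consistent homozygous assignment, so the count is 3.

3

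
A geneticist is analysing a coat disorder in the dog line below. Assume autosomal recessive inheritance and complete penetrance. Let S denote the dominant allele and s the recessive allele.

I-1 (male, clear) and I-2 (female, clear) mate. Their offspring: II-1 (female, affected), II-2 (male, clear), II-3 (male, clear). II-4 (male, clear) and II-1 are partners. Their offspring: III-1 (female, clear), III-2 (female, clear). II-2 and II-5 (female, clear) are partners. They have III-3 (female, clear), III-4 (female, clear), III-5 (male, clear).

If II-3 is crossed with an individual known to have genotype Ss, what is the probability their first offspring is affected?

I-1 is clear so carries S and passed s to II-1 (ss), so I-1 is Ss.
I-2 is clear so carries S and passed s to II-1 (ss), so I-2 is Ss.
II-3 is a clear offspring of I-1 (Ss) × I-2 (Ss), whose cross gives 1/4 SS : 1/2 Ss : 1/4 ss; conditioning on being clear, II-3 is SS with probability 1/3, Ss with probability 2/3.
Summing over parental genotype combinations, P(offspring is affected) = 2/3·1/4 = 1/6.

1/6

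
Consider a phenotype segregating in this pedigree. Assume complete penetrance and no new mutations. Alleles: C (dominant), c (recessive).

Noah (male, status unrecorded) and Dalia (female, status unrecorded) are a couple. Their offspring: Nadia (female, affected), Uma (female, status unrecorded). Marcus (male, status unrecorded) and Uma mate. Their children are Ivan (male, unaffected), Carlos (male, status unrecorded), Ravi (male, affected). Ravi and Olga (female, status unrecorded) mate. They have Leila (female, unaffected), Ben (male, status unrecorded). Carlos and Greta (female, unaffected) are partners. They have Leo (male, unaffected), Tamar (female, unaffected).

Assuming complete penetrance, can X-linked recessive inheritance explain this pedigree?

A consistent assignment under X-linked recessive exists: Noah X^c Y, Dalia X^C X^c, Nadia X^c X^c, Uma X^C X^c, Marcus X^C Y, Ivan X^C Y, Carlos X^C Y, Ravi X^c Y, Olga X^C X^C, Greta X^C X^C, Leila X^C X^c, Ben X^C Y, Leo X^C Y, Tamar X^C X^C.
In this assignment every recorded phenotype matches its genotype and every non-founder's genotype is obtainable from its parents' genotypes, so the pedigree is consistent.

Yes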